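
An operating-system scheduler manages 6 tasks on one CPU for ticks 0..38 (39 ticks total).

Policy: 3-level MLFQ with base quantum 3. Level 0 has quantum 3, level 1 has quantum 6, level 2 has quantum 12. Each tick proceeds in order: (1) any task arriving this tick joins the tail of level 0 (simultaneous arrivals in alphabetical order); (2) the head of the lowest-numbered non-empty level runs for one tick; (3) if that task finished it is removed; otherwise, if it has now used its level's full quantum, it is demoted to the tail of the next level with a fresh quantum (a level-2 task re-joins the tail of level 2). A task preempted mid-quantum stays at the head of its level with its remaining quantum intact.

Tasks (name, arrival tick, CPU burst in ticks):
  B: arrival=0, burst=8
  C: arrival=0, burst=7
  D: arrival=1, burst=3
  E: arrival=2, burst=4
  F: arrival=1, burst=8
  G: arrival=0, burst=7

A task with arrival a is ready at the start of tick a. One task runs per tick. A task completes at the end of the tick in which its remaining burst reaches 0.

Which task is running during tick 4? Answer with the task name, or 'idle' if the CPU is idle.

running at tick 4 = C

t=0: L0/L1/L2 = BCG/-/- → run B
t=1: L0/L1/L2 = BCGDF/-/- → run B
t=2: L0/L1/L2 = BCGDFE/-/- → run B
t=3: L0/L1/L2 = CGDFE/B/- → run C
t=4: L0/L1/L2 = CGDFE/B/- → run C
t=5: L0/L1/L2 = CGDFE/B/- → run C
t=6: L0/L1/L2 = GDFE/BC/- → run G
t=7: L0/L1/L2 = GDFE/BC/- → run G
t=8: L0/L1/L2 = GDFE/BC/- → run G
t=9: L0/L1/L2 = DFE/BCG/- → run D
t=10: L0/L1/L2 = DFE/BCG/- → run D
t=11: L0/L1/L2 = DFE/BCG/- → run D
t=12: L0/L1/L2 = FE/BCG/- → run F
t=13: L0/L1/L2 = FE/BCG/- → run F
t=14: L0/L1/L2 = FE/BCG/- → run F
t=15: L0/L1/L2 = E/BCGF/- → run E
t=16: L0/L1/L2 = E/BCGF/- → run E
t=17: L0/L1/L2 = E/BCGF/- → run E
t=18: L0/L1/L2 = -/BCGFE/- → run B
t=19: L0/L1/L2 = -/BCGFE/- → run B
t=20: L0/L1/L2 = -/BCGFE/- → run B
t=21: L0/L1/L2 = -/BCGFE/- → run B
t=22: L0/L1/L2 = -/BCGFE/- → run B
t=23: L0/L1/L2 = -/CGFE/- → run C
t=24: L0/L1/L2 = -/CGFE/- → run C
t=25: L0/L1/L2 = -/CGFE/- → run C
t=26: L0/L1/L2 = -/CGFE/- → run C
t=27: L0/L1/L2 = -/GFE/- → run G
t=28: L0/L1/L2 = -/GFE/- → run G
t=29: L0/L1/L2 = -/GFE/- → run G
t=30: L0/L1/L2 = -/GFE/- → run G
t=31: L0/L1/L2 = -/FE/- → run F
t=32: L0/L1/L2 = -/FE/- → run F
t=33: L0/L1/L2 = -/FE/- → run F
t=34: L0/L1/L2 = -/FE/- → run F
t=35: L0/L1/L2 = -/FE/- → run F
t=36: L0/L1/L2 = -/E/- → run E
t=37: (idle)
t=38: (idle)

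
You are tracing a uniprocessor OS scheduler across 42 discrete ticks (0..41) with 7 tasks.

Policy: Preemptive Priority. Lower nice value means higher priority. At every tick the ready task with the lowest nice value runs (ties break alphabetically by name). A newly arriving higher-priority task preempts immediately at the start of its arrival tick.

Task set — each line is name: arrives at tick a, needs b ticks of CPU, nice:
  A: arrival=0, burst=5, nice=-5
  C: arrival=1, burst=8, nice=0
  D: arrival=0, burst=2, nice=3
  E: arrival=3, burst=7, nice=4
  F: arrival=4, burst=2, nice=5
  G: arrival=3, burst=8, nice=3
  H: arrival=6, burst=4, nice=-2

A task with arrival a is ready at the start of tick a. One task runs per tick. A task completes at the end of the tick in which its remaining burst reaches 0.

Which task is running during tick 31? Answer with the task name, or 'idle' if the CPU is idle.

running at tick 31 = E

t=0: ready={A,D} → run A
t=1: ready={A,C,D} → run A
t=2: ready={A,C,D} → run A
t=3: ready={A,C,D,E,G} → run A
t=4: ready={A,C,D,E,F,G} → run A
t=5: ready={C,D,E,F,G} → run C
t=6: ready={C,D,E,F,G,H} → run H
t=7: ready={C,D,E,F,G,H} → run H
t=8: ready={C,D,E,F,G,H} → run H
t=9: ready={C,D,E,F,G,H} → run H
t=10: ready={C,D,E,F,G} → run C
t=11: ready={C,D,E,F,G} → run C
t=12: ready={C,D,E,F,G} → run C
t=13: ready={C,D,E,F,G} → run C
t=14: ready={C,D,E,F,G} → run C
t=15: ready={C,D,E,F,G} → run C
t=16: ready={C,D,E,F,G} → run C
t=17: ready={D,E,F,G} → run D
t=18: ready={D,E,F,G} → run D
t=19: ready={E,F,G} → run G
t=20: ready={E,F,G} → run G
t=21: ready={E,F,G} → run G
t=22: ready={E,F,G} → run G
t=23: ready={E,F,G} → run G
t=24: ready={E,F,G} → run G
t=25: ready={E,F,G} → run G
t=26: ready={E,F,G} → run G
t=27: ready={E,F} → run E
t=28: ready={E,F} → run E
t=29: ready={E,F} → run E
t=30: ready={E,F} → run E
t=31: ready={E,F} → run E
t=32: ready={E,F} → run E
t=33: ready={E,F} → run E
t=34: ready={F} → run F
t=35: ready={F} → run F
t=36: (idle)
t=37: (idle)
t=38: (idle)
t=39: (idle)
t=40: (idle)
t=41: (idle)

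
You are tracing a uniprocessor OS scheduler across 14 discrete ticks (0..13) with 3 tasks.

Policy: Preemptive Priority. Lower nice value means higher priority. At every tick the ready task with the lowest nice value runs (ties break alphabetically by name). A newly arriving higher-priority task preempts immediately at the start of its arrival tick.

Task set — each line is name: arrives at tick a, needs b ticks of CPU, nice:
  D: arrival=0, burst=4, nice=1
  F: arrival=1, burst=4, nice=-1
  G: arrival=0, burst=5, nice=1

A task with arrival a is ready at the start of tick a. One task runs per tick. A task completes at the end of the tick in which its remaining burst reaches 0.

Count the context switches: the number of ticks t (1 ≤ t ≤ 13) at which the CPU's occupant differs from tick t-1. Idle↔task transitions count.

context switches = 4

t=0: ready={D,G} → run D
t=1: ready={D,F,G} → run F
t=2: ready={D,F,G} → run F
t=3: ready={D,F,G} → run F
t=4: ready={D,F,G} → run F
t=5: ready={D,G} → run D
t=6: ready={D,G} → run D
t=7: ready={D,G} → run D
t=8: ready={G} → run G
t=9: ready={G} → run G
t=10: ready={G} → run G
t=11: ready={G} → run G
t=12: ready={G} → run G
t=13: (idle)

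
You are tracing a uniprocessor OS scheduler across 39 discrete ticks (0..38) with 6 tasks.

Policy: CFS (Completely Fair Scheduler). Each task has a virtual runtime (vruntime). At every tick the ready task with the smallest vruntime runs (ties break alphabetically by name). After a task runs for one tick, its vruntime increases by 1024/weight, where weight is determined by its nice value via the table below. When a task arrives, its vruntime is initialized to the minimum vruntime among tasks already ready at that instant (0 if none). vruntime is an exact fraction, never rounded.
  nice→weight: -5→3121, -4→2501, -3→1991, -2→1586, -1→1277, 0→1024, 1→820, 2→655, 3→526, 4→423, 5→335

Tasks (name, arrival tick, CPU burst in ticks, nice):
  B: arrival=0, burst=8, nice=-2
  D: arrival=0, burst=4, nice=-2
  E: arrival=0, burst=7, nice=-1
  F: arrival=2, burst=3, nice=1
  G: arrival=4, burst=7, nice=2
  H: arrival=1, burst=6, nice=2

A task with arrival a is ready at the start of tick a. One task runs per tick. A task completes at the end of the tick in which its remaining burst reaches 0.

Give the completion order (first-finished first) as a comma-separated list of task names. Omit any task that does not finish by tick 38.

completion order = D, F, B, E, H, G

t=0: vr[B=0 D=0 E=0] → run B
t=1: vr[B=512/793 D=0 E=0 H=0] → run D
t=2: vr[B=512/793 D=512/793 E=0 F=0 H=0] → run E
t=3: vr[B=512/793 D=512/793 E=1024/1277 F=0 H=0] → run F
t=4: vr[B=512/793 D=512/793 E=1024/1277 F=256/205 G=0 H=0] → run G
t=5: vr[B=512/793 D=512/793 E=1024/1277 F=256/205 G=1024/655 H=0] → run H
t=6: vr[B=512/793 D=512/793 E=1024/1277 F=256/205 G=1024/655 H=1024/655] → run B
t=7: vr[B=1024/793 D=512/793 E=1024/1277 F=256/205 G=1024/655 H=1024/655] → run D
t=8: vr[B=1024/793 D=1024/793 E=1024/1277 F=256/205 G=1024/655 H=1024/655] → run E
t=9: vr[B=1024/793 D=1024/793 E=2048/1277 F=256/205 G=1024/655 H=1024/655] → run F
t=10: vr[B=1024/793 D=1024/793 E=2048/1277 F=512/205 G=1024/655 H=1024/655] → run B
t=11: vr[B=1536/793 D=1024/793 E=2048/1277 F=512/205 G=1024/655 H=1024/655] → run D
t=12: vr[B=1536/793 D=1536/793 E=2048/1277 F=512/205 G=1024/655 H=1024/655] → run G
t=13: vr[B=1536/793 D=1536/793 E=2048/1277 F=512/205 G=2048/655 H=1024/655] → run H
t=14: vr[B=1536/793 D=1536/793 E=2048/1277 F=512/205 G=2048/655 H=2048/655] → run E
t=15: vr[B=1536/793 D=1536/793 E=3072/1277 F=512/205 G=2048/655 H=2048/655] → run B
t=16: vr[B=2048/793 D=1536/793 E=3072/1277 F=512/205 G=2048/655 H=2048/655] → run D
t=17: vr[B=2048/793 E=3072/1277 F=512/205 G=2048/655 H=2048/655] → run E
t=18: vr[B=2048/793 E=4096/1277 F=512/205 G=2048/655 H=2048/655] → run F
t=19: vr[B=2048/793 E=4096/1277 G=2048/655 H=2048/655] → run B
t=20: vr[B=2560/793 E=4096/1277 G=2048/655 H=2048/655] → run G
t=21: vr[B=2560/793 E=4096/1277 G=3072/655 H=2048/655] → run H
t=22: vr[B=2560/793 E=4096/1277 G=3072/655 H=3072/655] → run E
t=23: vr[B=2560/793 E=5120/1277 G=3072/655 H=3072/655] → run B
t=24: vr[B=3072/793 E=5120/1277 G=3072/655 H=3072/655] → run B
t=25: vr[B=3584/793 E=5120/1277 G=3072/655 H=3072/655] → run E
t=26: vr[B=3584/793 E=6144/1277 G=3072/655 H=3072/655] → run B
t=27: vr[E=6144/1277 G=3072/655 H=3072/655] → run G
t=28: vr[E=6144/1277 G=4096/655 H=3072/655] → run H
t=29: vr[E=6144/1277 G=4096/655 H=4096/655] → run E
t=30: vr[G=4096/655 H=4096/655] → run G
t=31: vr[G=1024/131 H=4096/655] → run H
t=32: vr[G=1024/131 H=1024/131] → run G
t=33: vr[G=6144/655 H=1024/131] → run H
t=34: vr[G=6144/655] → run G
t=35: (idle)
t=36: (idle)
t=37: (idle)
t=38: (idle)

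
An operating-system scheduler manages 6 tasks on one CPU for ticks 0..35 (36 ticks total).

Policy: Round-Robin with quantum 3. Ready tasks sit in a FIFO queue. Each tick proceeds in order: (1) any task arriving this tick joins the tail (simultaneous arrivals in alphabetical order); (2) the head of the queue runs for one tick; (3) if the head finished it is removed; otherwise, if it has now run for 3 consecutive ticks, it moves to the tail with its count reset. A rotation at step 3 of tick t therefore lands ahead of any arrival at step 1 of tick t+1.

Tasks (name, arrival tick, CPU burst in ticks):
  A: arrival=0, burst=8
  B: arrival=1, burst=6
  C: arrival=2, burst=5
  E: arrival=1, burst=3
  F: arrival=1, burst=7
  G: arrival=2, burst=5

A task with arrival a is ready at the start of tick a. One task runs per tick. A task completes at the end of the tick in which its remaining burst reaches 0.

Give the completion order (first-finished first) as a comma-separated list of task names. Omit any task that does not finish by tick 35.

completion order = E, B, C, G, A, F

t=0: queue=[A] q_used=0 → run A
t=1: queue=[A,B,E,F] q_used=1 → run A
t=2: queue=[A,B,E,F,C,G] q_used=2 → run A
t=3: queue=[B,E,F,C,G,A] q_used=0 → run B
t=4: queue=[B,E,F,C,G,A] q_used=1 → run B
t=5: queue=[B,E,F,C,G,A] q_used=2 → run B
t=6: queue=[E,F,C,G,A,B] q_used=0 → run E
t=7: queue=[E,F,C,G,A,B] q_used=1 → run E
t=8: queue=[E,F,C,G,A,B] q_used=2 → run E
t=9: queue=[F,C,G,A,B] q_used=0 → run F
t=10: queue=[F,C,G,A,B] q_used=1 → run F
t=11: queue=[F,C,G,A,B] q_used=2 → run F
t=12: queue=[C,G,A,B,F] q_used=0 → run C
t=13: queue=[C,G,A,B,F] q_used=1 → run C
t=14: queue=[C,G,A,B,F] q_used=2 → run C
t=15: queue=[G,A,B,F,C] q_used=0 → run G
t=16: queue=[G,A,B,F,C] q_used=1 → run G
t=17: queue=[G,A,B,F,C] q_used=2 → run G
t=18: queue=[A,B,F,C,G] q_used=0 → run A
t=19: queue=[A,B,F,C,G] q_used=1 → run A
t=20: queue=[A,B,F,C,G] q_used=2 → run A
t=21: queue=[B,F,C,G,A] q_used=0 → run B
t=22: queue=[B,F,C,G,A] q_used=1 → run B
t=23: queue=[B,F,C,G,A] q_used=2 → run B
t=24: queue=[F,C,G,A] q_used=0 → run F
t=25: queue=[F,C,G,A] q_used=1 → run F
t=26: queue=[F,C,G,A] q_used=2 → run F
t=27: queue=[C,G,A,F] q_used=0 → run C
t=28: queue=[C,G,A,F] q_used=1 → run C
t=29: queue=[G,A,F] q_used=0 → run G
t=30: queue=[G,A,F] q_used=1 → run G
t=31: queue=[A,F] q_used=0 → run A
t=32: queue=[A,F] q_used=1 → run A
t=33: queue=[F] q_used=0 → run F
t=34: (idle)
t=35: (idle)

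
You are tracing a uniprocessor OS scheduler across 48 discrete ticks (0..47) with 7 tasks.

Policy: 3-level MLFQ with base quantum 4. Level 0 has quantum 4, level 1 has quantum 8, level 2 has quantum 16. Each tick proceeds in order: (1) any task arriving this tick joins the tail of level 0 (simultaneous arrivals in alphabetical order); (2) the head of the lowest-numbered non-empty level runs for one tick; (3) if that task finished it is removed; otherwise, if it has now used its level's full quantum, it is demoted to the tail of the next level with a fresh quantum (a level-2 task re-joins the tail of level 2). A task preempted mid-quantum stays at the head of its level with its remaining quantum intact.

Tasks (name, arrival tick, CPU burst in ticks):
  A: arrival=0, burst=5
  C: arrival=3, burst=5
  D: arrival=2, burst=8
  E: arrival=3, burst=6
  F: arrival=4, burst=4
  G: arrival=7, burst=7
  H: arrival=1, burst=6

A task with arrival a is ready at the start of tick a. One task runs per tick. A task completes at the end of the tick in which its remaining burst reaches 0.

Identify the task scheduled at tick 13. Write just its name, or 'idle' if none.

running at tick 13 = C

t=0: L0/L1/L2 = A/-/- → run A
t=1: L0/L1/L2 = AH/-/- → run A
t=2: L0/L1/L2 = AHD/-/- → run A
t=3: L0/L1/L2 = AHDCE/-/- → run A
t=4: L0/L1/L2 = HDCEF/A/- → run H
t=5: L0/L1/L2 = HDCEF/A/- → run H
t=6: L0/L1/L2 = HDCEF/A/- → run H
t=7: L0/L1/L2 = HDCEFG/A/- → run H
t=8: L0/L1/L2 = DCEFG/AH/- → run D
t=9: L0/L1/L2 = DCEFG/AH/- → run D
t=10: L0/L1/L2 = DCEFG/AH/- → run D
t=11: L0/L1/L2 = DCEFG/AH/- → run D
t=12: L0/L1/L2 = CEFG/AHD/- → run C
t=13: L0/L1/L2 = CEFG/AHD/- → run C
t=14: L0/L1/L2 = CEFG/AHD/- → run C
t=15: L0/L1/L2 = CEFG/AHD/- → run C
t=16: L0/L1/L2 = EFG/AHDC/- → run E
t=17: L0/L1/L2 = EFG/AHDC/- → run E
t=18: L0/L1/L2 = EFG/AHDC/- → run E
t=19: L0/L1/L2 = EFG/AHDC/- → run E
t=20: L0/L1/L2 = FG/AHDCE/- → run F
t=21: L0/L1/L2 = FG/AHDCE/- → run F
t=22: L0/L1/L2 = FG/AHDCE/- → run F
t=23: L0/L1/L2 = FG/AHDCE/- → run F
t=24: L0/L1/L2 = G/AHDCE/- → run G
t=25: L0/L1/L2 = G/AHDCE/- → run G
t=26: L0/L1/L2 = G/AHDCE/- → run G
t=27: L0/L1/L2 = G/AHDCE/- → run G
t=28: L0/L1/L2 = -/AHDCEG/- → run A
t=29: L0/L1/L2 = -/HDCEG/- → run H
t=30: L0/L1/L2 = -/HDCEG/- → run H
t=31: L0/L1/L2 = -/DCEG/- → run D
t=32: L0/L1/L2 = -/DCEG/- → run D
t=33: L0/L1/L2 = -/DCEG/- → run D
t=34: L0/L1/L2 = -/DCEG/- → run D
t=35: L0/L1/L2 = -/CEG/- → run C
t=36: L0/L1/L2 = -/EG/- → run E
t=37: L0/L1/L2 = -/EG/- → run E
t=38: L0/L1/L2 = -/G/- → run G
t=39: L0/L1/L2 = -/G/- → run G
t=40: L0/L1/L2 = -/G/- → run G
t=41: (idle)
t=42: (idle)
t=43: (idle)
t=44: (idle)
t=45: (idle)
t=46: (idle)
t=47: (idle)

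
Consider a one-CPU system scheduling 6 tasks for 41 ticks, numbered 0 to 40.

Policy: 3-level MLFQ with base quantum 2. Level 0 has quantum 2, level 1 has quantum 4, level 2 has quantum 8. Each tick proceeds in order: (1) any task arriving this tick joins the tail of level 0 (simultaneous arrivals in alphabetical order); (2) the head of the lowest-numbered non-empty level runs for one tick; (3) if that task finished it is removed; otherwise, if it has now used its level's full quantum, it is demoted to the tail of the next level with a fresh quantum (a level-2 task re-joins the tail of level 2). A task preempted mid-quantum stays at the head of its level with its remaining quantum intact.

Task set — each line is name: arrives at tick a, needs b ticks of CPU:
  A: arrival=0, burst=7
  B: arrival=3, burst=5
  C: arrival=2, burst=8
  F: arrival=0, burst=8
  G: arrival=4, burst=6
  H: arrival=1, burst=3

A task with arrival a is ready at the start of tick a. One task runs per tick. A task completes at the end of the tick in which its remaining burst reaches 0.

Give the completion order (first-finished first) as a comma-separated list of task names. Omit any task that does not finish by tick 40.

completion order = H, B, G, A, F, C

t=0: L0/L1/L2 = AF/-/- → run A
t=1: L0/L1/L2 = AFH/-/- → run A
t=2: L0/L1/L2 = FHC/A/- → run F
t=3: L0/L1/L2 = FHCB/A/- → run F
t=4: L0/L1/L2 = HCBG/AF/- → run H
t=5: L0/L1/L2 = HCBG/AF/- → run H
t=6: L0/L1/L2 = CBG/AFH/- → run C
t=7: L0/L1/L2 = CBG/AFH/- → run C
t=8: L0/L1/L2 = BG/AFHC/- → run B
t=9: L0/L1/L2 = BG/AFHC/- → run B
t=10: L0/L1/L2 = G/AFHCB/- → run G
t=11: L0/L1/L2 = G/AFHCB/- → run G
t=12: L0/L1/L2 = -/AFHCBG/- → run A
t=13: L0/L1/L2 = -/AFHCBG/- → run A
t=14: L0/L1/L2 = -/AFHCBG/- → run A
t=15: L0/L1/L2 = -/AFHCBG/- → run A
t=16: L0/L1/L2 = -/FHCBG/A → run F
t=17: L0/L1/L2 = -/FHCBG/A → run F
t=18: L0/L1/L2 = -/FHCBG/A → run F
t=19: L0/L1/L2 = -/FHCBG/A → run F
t=20: L0/L1/L2 = -/HCBG/AF → run H
t=21: L0/L1/L2 = -/CBG/AF → run C
t=22: L0/L1/L2 = -/CBG/AF → run C
t=23: L0/L1/L2 = -/CBG/AF → run C
t=24: L0/L1/L2 = -/CBG/AF → run C
t=25: L0/L1/L2 = -/BG/AFC → run B
t=26: L0/L1/L2 = -/BG/AFC → run B
t=27: L0/L1/L2 = -/BG/AFC → run B
t=28: L0/L1/L2 = -/G/AFC → run G
t=29: L0/L1/L2 = -/G/AFC → run G
t=30: L0/L1/L2 = -/G/AFC → run G
t=31: L0/L1/L2 = -/G/AFC → run G
t=32: L0/L1/L2 = -/-/AFC → run A
t=33: L0/L1/L2 = -/-/FC → run F
t=34: L0/L1/L2 = -/-/FC → run F
t=35: L0/L1/L2 = -/-/C → run C
t=36: L0/L1/L2 = -/-/C → run C
t=37: (idle)
t=38: (idle)
t=39: (idle)
t=40: (idle)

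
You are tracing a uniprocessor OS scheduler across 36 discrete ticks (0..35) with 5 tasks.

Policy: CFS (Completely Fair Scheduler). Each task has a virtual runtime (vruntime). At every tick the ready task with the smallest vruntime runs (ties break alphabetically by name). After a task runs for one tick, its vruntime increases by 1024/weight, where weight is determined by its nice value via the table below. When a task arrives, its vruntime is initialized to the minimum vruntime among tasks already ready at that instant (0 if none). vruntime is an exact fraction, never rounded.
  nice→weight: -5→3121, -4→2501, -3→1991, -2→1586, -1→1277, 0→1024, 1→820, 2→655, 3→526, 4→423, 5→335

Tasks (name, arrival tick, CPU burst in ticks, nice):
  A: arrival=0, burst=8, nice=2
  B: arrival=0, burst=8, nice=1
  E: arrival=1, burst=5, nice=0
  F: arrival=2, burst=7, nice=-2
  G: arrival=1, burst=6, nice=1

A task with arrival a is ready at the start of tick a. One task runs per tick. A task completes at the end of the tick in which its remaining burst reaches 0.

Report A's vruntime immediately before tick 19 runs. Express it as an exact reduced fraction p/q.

vruntime(A, start of tick 19) = 3072/655

t=0: vr[A=0 B=0] → run A
t=1: vr[A=1024/655 B=0 E=0 G=0] → run B
t=2: vr[A=1024/655 B=256/205 E=0 F=0 G=0] → run E
t=3: vr[A=1024/655 B=256/205 E=1 F=0 G=0] → run F
t=4: vr[A=1024/655 B=256/205 E=1 F=512/793 G=0] → run G
t=5: vr[A=1024/655 B=256/205 E=1 F=512/793 G=256/205] → run F
t=6: vr[A=1024/655 B=256/205 E=1 F=1024/793 G=256/205] → run E
t=7: vr[A=1024/655 B=256/205 E=2 F=1024/793 G=256/205] → run B
t=8: vr[A=1024/655 B=512/205 E=2 F=1024/793 G=256/205] → run G
t=9: vr[A=1024/655 B=512/205 E=2 F=1024/793 G=512/205] → run F
t=10: vr[A=1024/655 B=512/205 E=2 F=1536/793 G=512/205] → run A
t=11: vr[A=2048/655 B=512/205 E=2 F=1536/793 G=512/205] → run F
t=12: vr[A=2048/655 B=512/205 E=2 F=2048/793 G=512/205] → run E
t=13: vr[A=2048/655 B=512/205 E=3 F=2048/793 G=512/205] → run B
t=14: vr[A=2048/655 B=768/205 E=3 F=2048/793 G=512/205] → run G
t=15: vr[A=2048/655 B=768/205 E=3 F=2048/793 G=768/205] → run F
t=16: vr[A=2048/655 B=768/205 E=3 F=2560/793 G=768/205] → run E
t=17: vr[A=2048/655 B=768/205 E=4 F=2560/793 G=768/205] → run A
t=18: vr[A=3072/655 B=768/205 E=4 F=2560/793 G=768/205] → run F
t=19: vr[A=3072/655 B=768/205 E=4 F=3072/793 G=768/205] → run B
t=20: vr[A=3072/655 B=1024/205 E=4 F=3072/793 G=768/205] → run G
t=21: vr[A=3072/655 B=1024/205 E=4 F=3072/793 G=1024/205] → run F
t=22: vr[A=3072/655 B=1024/205 E=4 G=1024/205] → run E
t=23: vr[A=3072/655 B=1024/205 G=1024/205] → run A
t=24: vr[A=4096/655 B=1024/205 G=1024/205] → run B
t=25: vr[A=4096/655 B=256/41 G=1024/205] → run G
t=26: vr[A=4096/655 B=256/41 G=256/41] → run B
t=27: vr[A=4096/655 B=1536/205 G=256/41] → run G
t=28: vr[A=4096/655 B=1536/205] → run A
t=29: vr[A=1024/131 B=1536/205] → run B
t=30: vr[A=1024/131 B=1792/205] → run A
t=31: vr[A=6144/655 B=1792/205] → run B
t=32: vr[A=6144/655] → run A
t=33: vr[A=7168/655] → run A
t=34: (idle)
t=35: (idle)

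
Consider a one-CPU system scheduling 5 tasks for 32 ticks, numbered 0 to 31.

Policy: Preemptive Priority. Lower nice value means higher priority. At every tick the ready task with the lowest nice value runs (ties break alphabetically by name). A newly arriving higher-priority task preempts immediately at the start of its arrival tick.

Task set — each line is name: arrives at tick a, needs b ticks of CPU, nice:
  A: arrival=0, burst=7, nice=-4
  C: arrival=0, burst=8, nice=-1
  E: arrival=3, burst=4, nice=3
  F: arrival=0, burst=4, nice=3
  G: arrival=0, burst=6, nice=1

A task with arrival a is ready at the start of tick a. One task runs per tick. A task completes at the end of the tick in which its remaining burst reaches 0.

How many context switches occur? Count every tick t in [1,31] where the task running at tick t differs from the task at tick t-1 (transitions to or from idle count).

t=0: ready={A,C,F,G} → run A
t=1: ready={A,C,F,G} → run A
t=2: ready={A,C,F,G} → run A
t=3: ready={A,C,E,F,G} → run A
t=4: ready={A,C,E,F,G} → run A
t=5: ready={A,C,E,F,G} → run A
t=6: ready={A,C,E,F,G} → run A
t=7: ready={C,E,F,G} → run C
t=8: ready={C,E,F,G} → run C
t=9: ready={C,E,F,G} → run C
t=10: ready={C,E,F,G} → run C
t=11: ready={C,E,F,G} → run C
t=12: ready={C,E,F,G} → run C
t=13: ready={C,E,F,G} → run C
t=14: ready={C,E,F,G} → run C
t=15: ready={E,F,G} → run G
t=16: ready={E,F,G} → run G
t=17: ready={E,F,G} → run G
t=18: ready={E,F,G} → run G
t=19: ready={E,F,G} → run G
t=20: ready={E,F,G} → run G
t=21: ready={E,F} → run E
t=22: ready={E,F} → run E
t=23: ready={E,F} → run E
t=24: ready={E,F} → run E
t=25: ready={F} → run F
t=26: ready={F} → run F
t=27: ready={F} → run F
t=28: ready={F} → run F
t=29: (idle)
t=30: (idle)
t=31: (idle)

context switches = 5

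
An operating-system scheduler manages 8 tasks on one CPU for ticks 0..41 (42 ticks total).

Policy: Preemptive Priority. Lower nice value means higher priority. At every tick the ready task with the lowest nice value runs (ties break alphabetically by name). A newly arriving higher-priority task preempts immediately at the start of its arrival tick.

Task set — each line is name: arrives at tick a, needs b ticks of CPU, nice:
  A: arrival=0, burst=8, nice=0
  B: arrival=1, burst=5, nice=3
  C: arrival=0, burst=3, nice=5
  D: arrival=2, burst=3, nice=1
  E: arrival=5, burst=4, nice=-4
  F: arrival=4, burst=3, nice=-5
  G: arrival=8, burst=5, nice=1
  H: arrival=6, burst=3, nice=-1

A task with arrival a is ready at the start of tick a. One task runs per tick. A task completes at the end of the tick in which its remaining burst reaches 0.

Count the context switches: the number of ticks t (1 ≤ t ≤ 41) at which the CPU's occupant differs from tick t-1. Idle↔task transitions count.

t=0: ready={A,C} → run A
t=1: ready={A,B,C} → run A
t=2: ready={A,B,C,D} → run A
t=3: ready={A,B,C,D} → run A
t=4: ready={A,B,C,D,F} → run F
t=5: ready={A,B,C,D,E,F} → run F
t=6: ready={A,B,C,D,E,F,H} → run F
t=7: ready={A,B,C,D,E,H} → run E
t=8: ready={A,B,C,D,E,G,H} → run E
t=9: ready={A,B,C,D,E,G,H} → run E
t=10: ready={A,B,C,D,E,G,H} → run E
t=11: ready={A,B,C,D,G,H} → run H
t=12: ready={A,B,C,D,G,H} → run H
t=13: ready={A,B,C,D,G,H} → run H
t=14: ready={A,B,C,D,G} → run A
t=15: ready={A,B,C,D,G} → run A
t=16: ready={A,B,C,D,G} → run A
t=17: ready={A,B,C,D,G} → run A
t=18: ready={B,C,D,G} → run D
t=19: ready={B,C,D,G} → run D
t=20: ready={B,C,D,G} → run D
t=21: ready={B,C,G} → run G
t=22: ready={B,C,G} → run G
t=23: ready={B,C,G} → run G
t=24: ready={B,C,G} → run G
t=25: ready={B,C,G} → run G
t=26: ready={B,C} → run B
t=27: ready={B,C} → run B
t=28: ready={B,C} → run B
t=29: ready={B,C} → run B
t=30: ready={B,C} → run B
t=31: ready={C} → run C
t=32: ready={C} → run C
t=33: ready={C} → run C
t=34: (idle)
t=35: (idle)
t=36: (idle)
t=37: (idle)
t=38: (idle)
t=39: (idle)
t=40: (idle)
t=41: (idle)

context switches = 9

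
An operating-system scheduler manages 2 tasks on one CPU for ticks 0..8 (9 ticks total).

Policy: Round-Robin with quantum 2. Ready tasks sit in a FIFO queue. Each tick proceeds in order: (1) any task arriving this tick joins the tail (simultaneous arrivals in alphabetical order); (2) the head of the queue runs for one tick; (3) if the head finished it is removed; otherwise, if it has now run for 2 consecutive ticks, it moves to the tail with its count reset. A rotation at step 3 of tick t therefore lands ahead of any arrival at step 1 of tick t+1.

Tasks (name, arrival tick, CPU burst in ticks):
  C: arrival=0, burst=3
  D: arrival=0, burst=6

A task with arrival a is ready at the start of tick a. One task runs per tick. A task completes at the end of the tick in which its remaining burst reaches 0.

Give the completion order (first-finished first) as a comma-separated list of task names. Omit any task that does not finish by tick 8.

completion order = C, D

t=0: queue=[C,D] q_used=0 → run C
t=1: queue=[C,D] q_used=1 → run C
t=2: queue=[D,C] q_used=0 → run D
t=3: queue=[D,C] q_used=1 → run D
t=4: queue=[C,D] q_used=0 → run C
t=5: queue=[D] q_used=0 → run D
t=6: queue=[D] q_used=1 → run D
t=7: queue=[D] q_used=0 → run D
t=8: queue=[D] q_used=1 → run D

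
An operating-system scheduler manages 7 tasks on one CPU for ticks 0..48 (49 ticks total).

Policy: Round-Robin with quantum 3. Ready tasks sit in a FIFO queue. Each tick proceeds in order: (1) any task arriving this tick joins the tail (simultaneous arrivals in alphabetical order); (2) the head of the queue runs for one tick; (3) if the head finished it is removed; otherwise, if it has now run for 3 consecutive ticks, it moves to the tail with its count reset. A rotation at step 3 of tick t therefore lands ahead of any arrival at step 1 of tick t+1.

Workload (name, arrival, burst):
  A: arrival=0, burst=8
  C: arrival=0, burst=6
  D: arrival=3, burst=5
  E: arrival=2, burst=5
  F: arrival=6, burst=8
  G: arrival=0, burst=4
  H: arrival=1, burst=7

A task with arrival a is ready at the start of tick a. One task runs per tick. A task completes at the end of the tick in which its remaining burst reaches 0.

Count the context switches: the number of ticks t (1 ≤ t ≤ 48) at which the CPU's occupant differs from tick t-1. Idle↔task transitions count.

context switches = 17

t=0: queue=[A,C,G] q_used=0 → run A
t=1: queue=[A,C,G,H] q_used=1 → run A
t=2: queue=[A,C,G,H,E] q_used=2 → run A
t=3: queue=[C,G,H,E,A,D] q_used=0 → run C
t=4: queue=[C,G,H,E,A,D] q_used=1 → run C
t=5: queue=[C,G,H,E,A,D] q_used=2 → run C
t=6: queue=[G,H,E,A,D,C,F] q_used=0 → run G
t=7: queue=[G,H,E,A,D,C,F] q_used=1 → run G
t=8: queue=[G,H,E,A,D,C,F] q_used=2 → run G
t=9: queue=[H,E,A,D,C,F,G] q_used=0 → run H
t=10: queue=[H,E,A,D,C,F,G] q_used=1 → run H
t=11: queue=[H,E,A,D,C,F,G] q_used=2 → run H
t=12: queue=[E,A,D,C,F,G,H] q_used=0 → run E
t=13: queue=[E,A,D,C,F,G,H] q_used=1 → run E
t=14: queue=[E,A,D,C,F,G,H] q_used=2 → run E
t=15: queue=[A,D,C,F,G,H,E] q_used=0 → run A
t=16: queue=[A,D,C,F,G,H,E] q_used=1 → run A
t=17: queue=[A,D,C,F,G,H,E] q_used=2 → run A
t=18: queue=[D,C,F,G,H,E,A] q_used=0 → run D
t=19: queue=[D,C,F,G,H,E,A] q_used=1 → run D
t=20: queue=[D,C,F,G,H,E,A] q_used=2 → run D
t=21: queue=[C,F,G,H,E,A,D] q_used=0 → run C
t=22: queue=[C,F,G,H,E,A,D] q_used=1 → run C
t=23: queue=[C,F,G,H,E,A,D] q_used=2 → run C
t=24: queue=[F,G,H,E,A,D] q_used=0 → run F
t=25: queue=[F,G,H,E,A,D] q_used=1 → run F
t=26: queue=[F,G,H,E,A,D] q_used=2 → run F
t=27: queue=[G,H,E,A,D,F] q_used=0 → run G
t=28: queue=[H,E,A,D,F] q_used=0 → run H
t=29: queue=[H,E,A,D,F] q_used=1 → run H
t=30: queue=[H,E,A,D,F] q_used=2 → run H
t=31: queue=[E,A,D,F,H] q_used=0 → run E
t=32: queue=[E,A,D,F,H] q_used=1 → run E
t=33: queue=[A,D,F,H] q_used=0 → run A
t=34: queue=[A,D,F,H] q_used=1 → run A
t=35: queue=[D,F,H] q_used=0 → run D
t=36: queue=[D,F,H] q_used=1 → run D
t=37: queue=[F,H] q_used=0 → run F
t=38: queue=[F,H] q_used=1 → run F
t=39: queue=[F,H] q_used=2 → run F
t=40: queue=[H,F] q_used=0 → run H
t=41: queue=[F] q_used=0 → run F
t=42: queue=[F] q_used=1 → run F
t=43: (idle)
t=44: (idle)
t=45: (idle)
t=46: (idle)
t=47: (idle)
t=48: (idle)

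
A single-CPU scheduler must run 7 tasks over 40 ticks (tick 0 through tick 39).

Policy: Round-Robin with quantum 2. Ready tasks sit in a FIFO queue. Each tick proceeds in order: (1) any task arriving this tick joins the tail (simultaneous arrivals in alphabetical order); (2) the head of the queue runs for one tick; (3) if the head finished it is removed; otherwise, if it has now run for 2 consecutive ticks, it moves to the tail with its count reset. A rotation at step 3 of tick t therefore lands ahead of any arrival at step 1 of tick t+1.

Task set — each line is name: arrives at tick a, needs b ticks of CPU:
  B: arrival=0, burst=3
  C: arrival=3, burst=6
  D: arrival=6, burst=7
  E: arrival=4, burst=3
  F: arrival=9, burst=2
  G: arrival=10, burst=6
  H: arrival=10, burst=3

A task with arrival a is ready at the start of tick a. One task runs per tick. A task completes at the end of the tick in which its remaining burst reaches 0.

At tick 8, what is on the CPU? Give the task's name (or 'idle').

t=0: queue=[B] q_used=0 → run B
t=1: queue=[B] q_used=1 → run B
t=2: queue=[B] q_used=0 → run B
t=3: queue=[C] q_used=0 → run C
t=4: queue=[C,E] q_used=1 → run C
t=5: queue=[E,C] q_used=0 → run E
t=6: queue=[E,C,D] q_used=1 → run E
t=7: queue=[C,D,E] q_used=0 → run C
t=8: queue=[C,D,E] q_used=1 → run C
t=9: queue=[D,E,C,F] q_used=0 → run D
t=10: queue=[D,E,C,F,G,H] q_used=1 → run D
t=11: queue=[E,C,F,G,H,D] q_used=0 → run E
t=12: queue=[C,F,G,H,D] q_used=0 → run C
t=13: queue=[C,F,G,H,D] q_used=1 → run C
t=14: queue=[F,G,H,D] q_used=0 → run F
t=15: queue=[F,G,H,D] q_used=1 → run F
t=16: queue=[G,H,D] q_used=0 → run G
t=17: queue=[G,H,D] q_used=1 → run G
t=18: queue=[H,D,G] q_used=0 → run H
t=19: queue=[H,D,G] q_used=1 → run H
t=20: queue=[D,G,H] q_used=0 → run D
t=21: queue=[D,G,H] q_used=1 → run D
t=22: queue=[G,H,D] q_used=0 → run G
t=23: queue=[G,H,D] q_used=1 → run G
t=24: queue=[H,D,G] q_used=0 → run H
t=25: queue=[D,G] q_used=0 → run D
t=26: queue=[D,G] q_used=1 → run D
t=27: queue=[G,D] q_used=0 → run G
t=28: queue=[G,D] q_used=1 → run G
t=29: queue=[D] q_used=0 → run D
t=30: (idle)
t=31: (idle)
t=32: (idle)
t=33: (idle)
t=34: (idle)
t=35: (idle)
t=36: (idle)
t=37: (idle)
t=38: (idle)
t=39: (idle)

running at tick 8 = C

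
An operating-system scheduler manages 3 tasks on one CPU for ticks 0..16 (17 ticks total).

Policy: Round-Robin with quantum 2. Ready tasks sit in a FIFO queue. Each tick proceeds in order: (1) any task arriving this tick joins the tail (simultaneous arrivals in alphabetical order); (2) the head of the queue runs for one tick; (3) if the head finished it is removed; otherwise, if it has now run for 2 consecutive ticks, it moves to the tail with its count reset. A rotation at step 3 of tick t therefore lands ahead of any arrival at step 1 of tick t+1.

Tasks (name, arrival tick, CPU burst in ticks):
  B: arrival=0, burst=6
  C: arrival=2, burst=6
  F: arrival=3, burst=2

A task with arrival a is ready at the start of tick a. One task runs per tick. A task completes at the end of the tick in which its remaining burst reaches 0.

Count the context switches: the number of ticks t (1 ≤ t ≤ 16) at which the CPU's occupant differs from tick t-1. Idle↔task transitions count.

context switches = 5

t=0: queue=[B] q_used=0 → run B
t=1: queue=[B] q_used=1 → run B
t=2: queue=[B,C] q_used=0 → run B
t=3: queue=[B,C,F] q_used=1 → run B
t=4: queue=[C,F,B] q_used=0 → run C
t=5: queue=[C,F,B] q_used=1 → run C
t=6: queue=[F,B,C] q_used=0 → run F
t=7: queue=[F,B,C] q_used=1 → run F
t=8: queue=[B,C] q_used=0 → run B
t=9: queue=[B,C] q_used=1 → run B
t=10: queue=[C] q_used=0 → run C
t=11: queue=[C] q_used=1 → run C
t=12: queue=[C] q_used=0 → run C
t=13: queue=[C] q_used=1 → run C
t=14: (idle)
t=15: (idle)
t=16: (idle)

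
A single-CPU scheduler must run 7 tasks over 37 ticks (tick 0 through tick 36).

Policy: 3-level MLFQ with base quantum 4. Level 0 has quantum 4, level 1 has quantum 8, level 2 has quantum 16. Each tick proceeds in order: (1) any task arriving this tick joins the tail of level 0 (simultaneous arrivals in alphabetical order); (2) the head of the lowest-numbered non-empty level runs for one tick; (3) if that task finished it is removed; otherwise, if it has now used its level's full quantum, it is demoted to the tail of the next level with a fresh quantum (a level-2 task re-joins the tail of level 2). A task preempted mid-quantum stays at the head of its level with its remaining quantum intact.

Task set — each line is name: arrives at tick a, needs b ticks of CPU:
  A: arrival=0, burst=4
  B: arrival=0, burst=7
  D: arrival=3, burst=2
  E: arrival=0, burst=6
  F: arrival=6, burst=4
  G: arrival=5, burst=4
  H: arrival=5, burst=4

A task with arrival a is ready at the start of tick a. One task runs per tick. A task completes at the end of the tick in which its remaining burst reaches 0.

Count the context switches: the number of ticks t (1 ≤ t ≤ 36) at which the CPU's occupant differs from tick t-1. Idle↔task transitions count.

context switches = 9

t=0: L0/L1/L2 = ABE/-/- → run A
t=1: L0/L1/L2 = ABE/-/- → run A
t=2: L0/L1/L2 = ABE/-/- → run A
t=3: L0/L1/L2 = ABED/-/- → run A
t=4: L0/L1/L2 = BED/-/- → run B
t=5: L0/L1/L2 = BEDGH/-/- → run B
t=6: L0/L1/L2 = BEDGHF/-/- → run B
t=7: L0/L1/L2 = BEDGHF/-/- → run B
t=8: L0/L1/L2 = EDGHF/B/- → run E
t=9: L0/L1/L2 = EDGHF/B/- → run E
t=10: L0/L1/L2 = EDGHF/B/- → run E
t=11: L0/L1/L2 = EDGHF/B/- → run E
t=12: L0/L1/L2 = DGHF/BE/- → run D
t=13: L0/L1/L2 = DGHF/BE/- → run D
t=14: L0/L1/L2 = GHF/BE/- → run G
t=15: L0/L1/L2 = GHF/BE/- → run G
t=16: L0/L1/L2 = GHF/BE/- → run G
t=17: L0/L1/L2 = GHF/BE/- → run G
t=18: L0/L1/L2 = HF/BE/- → run H
t=19: L0/L1/L2 = HF/BE/- → run H
t=20: L0/L1/L2 = HF/BE/- → run H
t=21: L0/L1/L2 = HF/BE/- → run H
t=22: L0/L1/L2 = F/BE/- → run F
t=23: L0/L1/L2 = F/BE/- → run F
t=24: L0/L1/L2 = F/BE/- → run F
t=25: L0/L1/L2 = F/BE/- → run F
t=26: L0/L1/L2 = -/BE/- → run B
t=27: L0/L1/L2 = -/BE/- → run B
t=28: L0/L1/L2 = -/BE/- → run B
t=29: L0/L1/L2 = -/E/- → run E
t=30: L0/L1/L2 = -/E/- → run E
t=31: (idle)
t=32: (idle)
t=33: (idle)
t=34: (idle)
t=35: (idle)
t=36: (idle)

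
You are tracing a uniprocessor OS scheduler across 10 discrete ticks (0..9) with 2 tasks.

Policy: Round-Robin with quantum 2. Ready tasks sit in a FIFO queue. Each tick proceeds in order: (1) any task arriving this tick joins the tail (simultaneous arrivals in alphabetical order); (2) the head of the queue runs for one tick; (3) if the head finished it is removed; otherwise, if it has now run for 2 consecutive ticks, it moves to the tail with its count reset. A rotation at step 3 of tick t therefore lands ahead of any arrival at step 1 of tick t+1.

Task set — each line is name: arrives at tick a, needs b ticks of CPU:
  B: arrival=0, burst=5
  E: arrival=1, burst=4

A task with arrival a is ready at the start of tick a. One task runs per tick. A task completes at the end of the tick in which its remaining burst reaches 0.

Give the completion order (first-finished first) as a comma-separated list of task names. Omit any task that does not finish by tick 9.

t=0: queue=[B] q_used=0 → run B
t=1: queue=[B,E] q_used=1 → run B
t=2: queue=[E,B] q_used=0 → run E
t=3: queue=[E,B] q_used=1 → run E
t=4: queue=[B,E] q_used=0 → run B
t=5: queue=[B,E] q_used=1 → run B
t=6: queue=[E,B] q_used=0 → run E
t=7: queue=[E,B] q_used=1 → run E
t=8: queue=[B] q_used=0 → run B
t=9: (idle)

completion order = E, B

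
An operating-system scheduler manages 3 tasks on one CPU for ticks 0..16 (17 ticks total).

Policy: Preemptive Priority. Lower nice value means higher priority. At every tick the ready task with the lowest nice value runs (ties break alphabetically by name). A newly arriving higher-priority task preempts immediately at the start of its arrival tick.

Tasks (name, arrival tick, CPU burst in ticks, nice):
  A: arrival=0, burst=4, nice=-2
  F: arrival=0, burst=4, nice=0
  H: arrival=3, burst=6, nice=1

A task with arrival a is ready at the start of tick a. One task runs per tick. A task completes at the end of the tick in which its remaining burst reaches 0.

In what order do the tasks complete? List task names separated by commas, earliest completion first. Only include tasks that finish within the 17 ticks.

t=0: ready={A,F} → run A
t=1: ready={A,F} → run A
t=2: ready={A,F} → run A
t=3: ready={A,F,H} → run A
t=4: ready={F,H} → run F
t=5: ready={F,H} → run F
t=6: ready={F,H} → run F
t=7: ready={F,H} → run F
t=8: ready={H} → run H
t=9: ready={H} → run H
t=10: ready={H} → run H
t=11: ready={H} → run H
t=12: ready={H} → run H
t=13: ready={H} → run H
t=14: (idle)
t=15: (idle)
t=16: (idle)

completion order = A, F, H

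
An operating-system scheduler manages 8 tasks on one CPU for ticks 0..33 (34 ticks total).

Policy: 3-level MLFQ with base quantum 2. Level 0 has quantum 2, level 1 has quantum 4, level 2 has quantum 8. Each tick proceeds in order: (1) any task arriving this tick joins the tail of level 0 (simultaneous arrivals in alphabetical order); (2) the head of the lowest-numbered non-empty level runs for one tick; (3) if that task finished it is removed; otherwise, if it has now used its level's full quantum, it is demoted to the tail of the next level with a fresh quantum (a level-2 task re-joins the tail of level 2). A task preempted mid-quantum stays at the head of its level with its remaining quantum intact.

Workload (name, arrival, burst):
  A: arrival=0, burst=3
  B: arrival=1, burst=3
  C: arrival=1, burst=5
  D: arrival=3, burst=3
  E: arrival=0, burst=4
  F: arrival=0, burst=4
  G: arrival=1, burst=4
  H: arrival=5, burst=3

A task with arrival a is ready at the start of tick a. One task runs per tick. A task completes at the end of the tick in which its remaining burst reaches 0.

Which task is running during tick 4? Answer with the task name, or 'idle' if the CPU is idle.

running at tick 4 = F

t=0: L0/L1/L2 = AEF/-/- → run A
t=1: L0/L1/L2 = AEFBCG/-/- → run A
t=2: L0/L1/L2 = EFBCG/A/- → run E
t=3: L0/L1/L2 = EFBCGD/A/- → run E
t=4: L0/L1/L2 = FBCGD/AE/- → run F
t=5: L0/L1/L2 = FBCGDH/AE/- → run F
t=6: L0/L1/L2 = BCGDH/AEF/- → run B
t=7: L0/L1/L2 = BCGDH/AEF/- → run B
t=8: L0/L1/L2 = CGDH/AEFB/- → run C
t=9: L0/L1/L2 = CGDH/AEFB/- → run C
t=10: L0/L1/L2 = GDH/AEFBC/- → run G
t=11: L0/L1/L2 = GDH/AEFBC/- → run G
t=12: L0/L1/L2 = DH/AEFBCG/- → run D
t=13: L0/L1/L2 = DH/AEFBCG/- → run D
t=14: L0/L1/L2 = H/AEFBCGD/- → run H
t=15: L0/L1/L2 = H/AEFBCGD/- → run H
t=16: L0/L1/L2 = -/AEFBCGDH/- → run A
t=17: L0/L1/L2 = -/EFBCGDH/- → run E
t=18: L0/L1/L2 = -/EFBCGDH/- → run E
t=19: L0/L1/L2 = -/FBCGDH/- → run F
t=20: L0/L1/L2 = -/FBCGDH/- → run F
t=21: L0/L1/L2 = -/BCGDH/- → run B
t=22: L0/L1/L2 = -/CGDH/- → run C
t=23: L0/L1/L2 = -/CGDH/- → run C
t=24: L0/L1/L2 = -/CGDH/- → run C
t=25: L0/L1/L2 = -/GDH/- → run G
t=26: L0/L1/L2 = -/GDH/- → run G
t=27: L0/L1/L2 = -/DH/- → run D
t=28: L0/L1/L2 = -/H/- → run H
t=29: (idle)
t=30: (idle)
t=31: (idle)
t=32: (idle)
t=33: (idle)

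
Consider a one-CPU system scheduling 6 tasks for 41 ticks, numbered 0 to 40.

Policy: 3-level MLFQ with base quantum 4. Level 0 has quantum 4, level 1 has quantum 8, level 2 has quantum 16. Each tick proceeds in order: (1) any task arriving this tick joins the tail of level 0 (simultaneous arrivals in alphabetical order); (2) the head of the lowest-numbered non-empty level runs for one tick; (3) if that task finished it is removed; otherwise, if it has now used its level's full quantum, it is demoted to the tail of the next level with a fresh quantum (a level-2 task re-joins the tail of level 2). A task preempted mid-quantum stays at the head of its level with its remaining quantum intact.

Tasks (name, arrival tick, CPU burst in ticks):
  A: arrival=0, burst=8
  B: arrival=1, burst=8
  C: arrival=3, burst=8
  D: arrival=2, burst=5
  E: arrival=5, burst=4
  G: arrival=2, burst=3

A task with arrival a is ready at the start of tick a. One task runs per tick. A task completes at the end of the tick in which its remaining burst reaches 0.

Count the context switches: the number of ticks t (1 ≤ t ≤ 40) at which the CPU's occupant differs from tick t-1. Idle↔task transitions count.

context switches = 10

t=0: L0/L1/L2 = A/-/- → run A
t=1: L0/L1/L2 = AB/-/- → run A
t=2: L0/L1/L2 = ABDG/-/- → run A
t=3: L0/L1/L2 = ABDGC/-/- → run A
t=4: L0/L1/L2 = BDGC/A/- → run B
t=5: L0/L1/L2 = BDGCE/A/- → run B
t=6: L0/L1/L2 = BDGCE/A/- → run B
t=7: L0/L1/L2 = BDGCE/A/- → run B
t=8: L0/L1/L2 = DGCE/AB/- → run D
t=9: L0/L1/L2 = DGCE/AB/- → run D
t=10: L0/L1/L2 = DGCE/AB/- → run D
t=11: L0/L1/L2 = DGCE/AB/- → run D
t=12: L0/L1/L2 = GCE/ABD/- → run G
t=13: L0/L1/L2 = GCE/ABD/- → run G
t=14: L0/L1/L2 = GCE/ABD/- → run G
t=15: L0/L1/L2 = CE/ABD/- → run C
t=16: L0/L1/L2 = CE/ABD/- → run C
t=17: L0/L1/L2 = CE/ABD/- → run C
t=18: L0/L1/L2 = CE/ABD/- → run C
t=19: L0/L1/L2 = E/ABDC/- → run E
t=20: L0/L1/L2 = E/ABDC/- → run E
t=21: L0/L1/L2 = E/ABDC/- → run E
t=22: L0/L1/L2 = E/ABDC/- → run E
t=23: L0/L1/L2 = -/ABDC/- → run A
t=24: L0/L1/L2 = -/ABDC/- → run A
t=25: L0/L1/L2 = -/ABDC/- → run A
t=26: L0/L1/L2 = -/ABDC/- → run A
t=27: L0/L1/L2 = -/BDC/- → run B
t=28: L0/L1/L2 = -/BDC/- → run B
t=29: L0/L1/L2 = -/BDC/- → run B
t=30: L0/L1/L2 = -/BDC/- → run B
t=31: L0/L1/L2 = -/DC/- → run D
t=32: L0/L1/L2 = -/C/- → run C
t=33: L0/L1/L2 = -/C/- → run C
t=34: L0/L1/L2 = -/C/- → run C
t=35: L0/L1/L2 = -/C/- → run C
t=36: (idle)
t=37: (idle)
t=38: (idle)
t=39: (idle)
t=40: (idle)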